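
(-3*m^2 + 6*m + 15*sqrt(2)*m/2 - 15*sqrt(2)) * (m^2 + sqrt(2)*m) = -3*m^4 + 6*m^3 + 9*sqrt(2)*m^3/2 - 9*sqrt(2)*m^2 + 15*m^2 - 30*m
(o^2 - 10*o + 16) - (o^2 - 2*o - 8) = 24 - 8*o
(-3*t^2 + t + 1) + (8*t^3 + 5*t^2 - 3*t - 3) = 8*t^3 + 2*t^2 - 2*t - 2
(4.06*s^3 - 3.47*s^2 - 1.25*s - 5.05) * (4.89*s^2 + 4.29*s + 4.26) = 19.8534*s^5 + 0.449099999999998*s^4 - 3.7032*s^3 - 44.8392*s^2 - 26.9895*s - 21.513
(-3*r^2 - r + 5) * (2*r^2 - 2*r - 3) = -6*r^4 + 4*r^3 + 21*r^2 - 7*r - 15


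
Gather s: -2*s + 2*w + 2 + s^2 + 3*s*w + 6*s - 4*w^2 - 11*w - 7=s^2 + s*(3*w + 4) - 4*w^2 - 9*w - 5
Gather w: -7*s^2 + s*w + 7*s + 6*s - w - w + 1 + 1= -7*s^2 + 13*s + w*(s - 2) + 2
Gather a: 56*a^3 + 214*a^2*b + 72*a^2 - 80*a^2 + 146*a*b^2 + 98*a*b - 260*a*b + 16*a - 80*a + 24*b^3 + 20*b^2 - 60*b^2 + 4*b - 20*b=56*a^3 + a^2*(214*b - 8) + a*(146*b^2 - 162*b - 64) + 24*b^3 - 40*b^2 - 16*b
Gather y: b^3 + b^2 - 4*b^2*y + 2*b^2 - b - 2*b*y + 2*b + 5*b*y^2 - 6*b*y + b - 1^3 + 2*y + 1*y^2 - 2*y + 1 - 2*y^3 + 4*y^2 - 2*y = b^3 + 3*b^2 + 2*b - 2*y^3 + y^2*(5*b + 5) + y*(-4*b^2 - 8*b - 2)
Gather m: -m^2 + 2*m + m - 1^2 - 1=-m^2 + 3*m - 2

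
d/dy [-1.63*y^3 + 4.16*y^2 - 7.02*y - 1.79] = -4.89*y^2 + 8.32*y - 7.02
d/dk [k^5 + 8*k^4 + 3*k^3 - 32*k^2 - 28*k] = 5*k^4 + 32*k^3 + 9*k^2 - 64*k - 28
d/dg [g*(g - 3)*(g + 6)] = 3*g^2 + 6*g - 18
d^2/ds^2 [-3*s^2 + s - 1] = -6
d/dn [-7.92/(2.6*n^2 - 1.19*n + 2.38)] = (41.184*n - 9.4248)/(2.6*n^2 - 1.19*n + 2.38)^2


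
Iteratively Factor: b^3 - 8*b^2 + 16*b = (b - 4)*(b^2 - 4*b) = (b - 4)^2*(b)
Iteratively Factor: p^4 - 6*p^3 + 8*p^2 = (p)*(p^3 - 6*p^2 + 8*p) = p^2*(p^2 - 6*p + 8) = p^2*(p - 4)*(p - 2)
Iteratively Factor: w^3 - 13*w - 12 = (w - 4)*(w^2 + 4*w + 3) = (w - 4)*(w + 3)*(w + 1)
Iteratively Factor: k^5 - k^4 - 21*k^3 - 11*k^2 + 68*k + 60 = (k + 2)*(k^4 - 3*k^3 - 15*k^2 + 19*k + 30) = (k - 5)*(k + 2)*(k^3 + 2*k^2 - 5*k - 6) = (k - 5)*(k + 1)*(k + 2)*(k^2 + k - 6) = (k - 5)*(k + 1)*(k + 2)*(k + 3)*(k - 2)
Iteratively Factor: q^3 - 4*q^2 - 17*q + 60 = (q - 5)*(q^2 + q - 12) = (q - 5)*(q - 3)*(q + 4)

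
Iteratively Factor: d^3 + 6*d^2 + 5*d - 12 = (d + 3)*(d^2 + 3*d - 4) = (d + 3)*(d + 4)*(d - 1)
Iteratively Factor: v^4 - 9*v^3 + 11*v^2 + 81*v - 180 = (v - 3)*(v^3 - 6*v^2 - 7*v + 60) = (v - 4)*(v - 3)*(v^2 - 2*v - 15) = (v - 5)*(v - 4)*(v - 3)*(v + 3)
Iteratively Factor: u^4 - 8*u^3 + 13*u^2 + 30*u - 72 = (u - 4)*(u^3 - 4*u^2 - 3*u + 18) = (u - 4)*(u - 3)*(u^2 - u - 6) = (u - 4)*(u - 3)*(u + 2)*(u - 3)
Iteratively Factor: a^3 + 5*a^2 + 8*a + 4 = (a + 2)*(a^2 + 3*a + 2) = (a + 1)*(a + 2)*(a + 2)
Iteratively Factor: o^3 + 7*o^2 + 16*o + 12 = (o + 2)*(o^2 + 5*o + 6) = (o + 2)*(o + 3)*(o + 2)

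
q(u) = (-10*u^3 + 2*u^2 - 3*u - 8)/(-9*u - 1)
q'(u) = (-30*u^2 + 4*u - 3)/(-9*u - 1) + 9*(-10*u^3 + 2*u^2 - 3*u - 8)/(-9*u - 1)^2 = (180*u^3 + 12*u^2 - 4*u - 69)/(81*u^2 + 18*u + 1)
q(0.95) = 1.84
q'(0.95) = 1.01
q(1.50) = 2.88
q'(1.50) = 2.66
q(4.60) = 22.47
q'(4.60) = 9.84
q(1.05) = 1.96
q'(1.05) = 1.36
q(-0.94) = 0.66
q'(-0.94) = -3.67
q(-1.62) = 3.29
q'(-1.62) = -4.32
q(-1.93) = 4.71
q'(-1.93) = -4.89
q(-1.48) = 2.70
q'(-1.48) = -4.09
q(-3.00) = 11.12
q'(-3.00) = -7.11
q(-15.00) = 255.50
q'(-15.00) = -33.68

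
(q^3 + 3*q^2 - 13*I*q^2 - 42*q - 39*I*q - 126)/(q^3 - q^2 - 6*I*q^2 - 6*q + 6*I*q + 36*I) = (q^2 + q*(3 - 7*I) - 21*I)/(q^2 - q - 6)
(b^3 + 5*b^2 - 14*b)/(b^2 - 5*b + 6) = b*(b + 7)/(b - 3)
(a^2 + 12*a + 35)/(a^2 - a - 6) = (a^2 + 12*a + 35)/(a^2 - a - 6)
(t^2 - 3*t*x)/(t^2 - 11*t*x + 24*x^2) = t/(t - 8*x)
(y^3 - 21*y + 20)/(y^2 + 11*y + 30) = (y^2 - 5*y + 4)/(y + 6)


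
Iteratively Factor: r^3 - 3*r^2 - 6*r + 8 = (r - 4)*(r^2 + r - 2) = (r - 4)*(r - 1)*(r + 2)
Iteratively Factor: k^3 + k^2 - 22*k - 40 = (k + 4)*(k^2 - 3*k - 10) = (k - 5)*(k + 4)*(k + 2)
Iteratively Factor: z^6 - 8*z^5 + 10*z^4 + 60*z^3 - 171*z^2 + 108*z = (z)*(z^5 - 8*z^4 + 10*z^3 + 60*z^2 - 171*z + 108) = z*(z - 3)*(z^4 - 5*z^3 - 5*z^2 + 45*z - 36) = z*(z - 4)*(z - 3)*(z^3 - z^2 - 9*z + 9) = z*(z - 4)*(z - 3)*(z - 1)*(z^2 - 9) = z*(z - 4)*(z - 3)^2*(z - 1)*(z + 3)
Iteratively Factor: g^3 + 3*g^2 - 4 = (g - 1)*(g^2 + 4*g + 4) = (g - 1)*(g + 2)*(g + 2)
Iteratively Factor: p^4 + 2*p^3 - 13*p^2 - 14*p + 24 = (p - 1)*(p^3 + 3*p^2 - 10*p - 24) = (p - 1)*(p + 2)*(p^2 + p - 12) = (p - 3)*(p - 1)*(p + 2)*(p + 4)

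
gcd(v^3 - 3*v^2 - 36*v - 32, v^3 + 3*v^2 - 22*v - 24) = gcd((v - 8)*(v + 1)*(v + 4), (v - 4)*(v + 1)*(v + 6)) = v + 1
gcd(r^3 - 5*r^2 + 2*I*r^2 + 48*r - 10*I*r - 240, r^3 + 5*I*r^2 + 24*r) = r + 8*I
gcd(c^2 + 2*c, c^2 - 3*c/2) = c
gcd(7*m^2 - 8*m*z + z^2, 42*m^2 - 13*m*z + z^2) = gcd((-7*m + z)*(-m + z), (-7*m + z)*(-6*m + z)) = -7*m + z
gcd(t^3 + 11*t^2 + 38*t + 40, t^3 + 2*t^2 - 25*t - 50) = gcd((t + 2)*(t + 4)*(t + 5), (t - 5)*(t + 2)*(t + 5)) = t^2 + 7*t + 10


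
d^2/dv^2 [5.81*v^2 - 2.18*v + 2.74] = 11.6200000000000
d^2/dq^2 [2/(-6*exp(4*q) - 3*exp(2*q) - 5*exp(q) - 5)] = 2*(-2*(24*exp(3*q) + 6*exp(q) + 5)^2*exp(q) + (96*exp(3*q) + 12*exp(q) + 5)*(6*exp(4*q) + 3*exp(2*q) + 5*exp(q) + 5))*exp(q)/(6*exp(4*q) + 3*exp(2*q) + 5*exp(q) + 5)^3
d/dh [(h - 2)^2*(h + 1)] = 3*h*(h - 2)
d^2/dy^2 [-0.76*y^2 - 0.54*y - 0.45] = -1.52000000000000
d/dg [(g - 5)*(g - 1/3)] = 2*g - 16/3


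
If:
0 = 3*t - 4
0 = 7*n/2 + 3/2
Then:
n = -3/7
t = 4/3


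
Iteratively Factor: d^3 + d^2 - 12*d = (d + 4)*(d^2 - 3*d) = (d - 3)*(d + 4)*(d)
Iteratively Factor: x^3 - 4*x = (x + 2)*(x^2 - 2*x) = x*(x + 2)*(x - 2)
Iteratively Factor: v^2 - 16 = (v - 4)*(v + 4)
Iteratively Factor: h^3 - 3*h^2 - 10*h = (h)*(h^2 - 3*h - 10) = h*(h + 2)*(h - 5)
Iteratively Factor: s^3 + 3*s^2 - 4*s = (s - 1)*(s^2 + 4*s) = s*(s - 1)*(s + 4)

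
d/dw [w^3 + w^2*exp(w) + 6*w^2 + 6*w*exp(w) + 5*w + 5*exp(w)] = w^2*exp(w) + 3*w^2 + 8*w*exp(w) + 12*w + 11*exp(w) + 5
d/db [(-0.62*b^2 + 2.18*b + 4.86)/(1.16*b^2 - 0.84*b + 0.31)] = (-2.008*b^2 - 11.6596*b + 4.7582)/(1.3456*b^4 - 1.9488*b^3 + 1.4248*b^2 - 0.5208*b + 0.0961)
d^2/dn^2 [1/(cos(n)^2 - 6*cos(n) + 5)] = (-8*sin(n)^4 + 36*sin(n)^2 - 105*cos(n) + 9*cos(3*n) + 96)/(2*(cos(n) - 5)^3*(cos(n) - 1)^3)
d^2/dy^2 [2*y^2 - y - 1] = 4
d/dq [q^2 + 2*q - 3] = 2*q + 2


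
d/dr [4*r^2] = 8*r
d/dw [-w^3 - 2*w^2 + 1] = w*(-3*w - 4)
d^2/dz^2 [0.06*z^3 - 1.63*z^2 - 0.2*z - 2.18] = 0.36*z - 3.26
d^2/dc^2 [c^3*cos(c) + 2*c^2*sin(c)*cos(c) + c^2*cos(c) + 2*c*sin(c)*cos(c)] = -c^3*cos(c) - 6*c^2*sin(c) - 4*c^2*sin(2*c) - c^2*cos(c) - 4*c*sin(c) - 4*c*sin(2*c) + 6*c*cos(c) + 8*c*cos(2*c) + 2*sin(2*c) + 2*cos(c) + 4*cos(2*c)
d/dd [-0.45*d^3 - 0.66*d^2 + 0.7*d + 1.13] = -1.35*d^2 - 1.32*d + 0.7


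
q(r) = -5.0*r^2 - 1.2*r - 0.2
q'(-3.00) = 28.80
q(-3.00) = -41.60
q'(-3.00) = 28.80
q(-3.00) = -41.60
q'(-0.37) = 2.50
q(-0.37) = -0.44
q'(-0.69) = 5.70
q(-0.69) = -1.75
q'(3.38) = -35.00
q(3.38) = -61.38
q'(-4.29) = 41.70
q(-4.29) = -87.07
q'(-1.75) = 16.30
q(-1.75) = -13.41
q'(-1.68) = 15.60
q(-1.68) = -12.30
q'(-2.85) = 27.30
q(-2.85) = -37.39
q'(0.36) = -4.80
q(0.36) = -1.28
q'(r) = -10.0*r - 1.2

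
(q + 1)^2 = q^2 + 2*q + 1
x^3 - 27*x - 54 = (x - 6)*(x + 3)^2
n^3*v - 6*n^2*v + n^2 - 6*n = n*(n - 6)*(n*v + 1)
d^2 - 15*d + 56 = (d - 8)*(d - 7)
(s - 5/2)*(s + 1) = s^2 - 3*s/2 - 5/2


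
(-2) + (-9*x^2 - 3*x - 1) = -9*x^2 - 3*x - 3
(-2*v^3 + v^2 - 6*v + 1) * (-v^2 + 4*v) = 2*v^5 - 9*v^4 + 10*v^3 - 25*v^2 + 4*v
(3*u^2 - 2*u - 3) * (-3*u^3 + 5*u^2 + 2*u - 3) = -9*u^5 + 21*u^4 + 5*u^3 - 28*u^2 + 9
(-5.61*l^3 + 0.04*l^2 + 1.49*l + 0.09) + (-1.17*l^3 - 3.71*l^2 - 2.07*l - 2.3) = -6.78*l^3 - 3.67*l^2 - 0.58*l - 2.21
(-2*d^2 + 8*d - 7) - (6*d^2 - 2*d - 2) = -8*d^2 + 10*d - 5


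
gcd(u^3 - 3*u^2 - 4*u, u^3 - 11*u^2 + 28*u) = u^2 - 4*u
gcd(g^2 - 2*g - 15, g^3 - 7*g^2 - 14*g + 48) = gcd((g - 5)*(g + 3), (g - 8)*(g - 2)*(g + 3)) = g + 3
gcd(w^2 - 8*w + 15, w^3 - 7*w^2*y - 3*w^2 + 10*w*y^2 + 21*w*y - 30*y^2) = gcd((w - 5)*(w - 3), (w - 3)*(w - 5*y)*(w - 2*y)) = w - 3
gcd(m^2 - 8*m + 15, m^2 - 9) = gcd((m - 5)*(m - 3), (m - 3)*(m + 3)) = m - 3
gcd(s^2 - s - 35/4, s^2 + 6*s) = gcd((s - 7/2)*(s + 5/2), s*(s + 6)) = 1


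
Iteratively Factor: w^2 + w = (w + 1)*(w)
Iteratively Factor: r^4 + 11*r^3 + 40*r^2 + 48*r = (r + 4)*(r^3 + 7*r^2 + 12*r) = r*(r + 4)*(r^2 + 7*r + 12) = r*(r + 3)*(r + 4)*(r + 4)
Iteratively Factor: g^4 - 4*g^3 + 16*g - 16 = (g - 2)*(g^3 - 2*g^2 - 4*g + 8) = (g - 2)*(g + 2)*(g^2 - 4*g + 4) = (g - 2)^2*(g + 2)*(g - 2)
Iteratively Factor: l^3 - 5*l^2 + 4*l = (l - 1)*(l^2 - 4*l) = l*(l - 1)*(l - 4)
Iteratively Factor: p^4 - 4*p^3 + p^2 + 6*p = (p + 1)*(p^3 - 5*p^2 + 6*p) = p*(p + 1)*(p^2 - 5*p + 6) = p*(p - 3)*(p + 1)*(p - 2)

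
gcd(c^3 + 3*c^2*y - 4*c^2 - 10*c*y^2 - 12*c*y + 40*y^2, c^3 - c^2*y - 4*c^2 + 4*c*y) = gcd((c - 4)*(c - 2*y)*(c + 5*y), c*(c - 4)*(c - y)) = c - 4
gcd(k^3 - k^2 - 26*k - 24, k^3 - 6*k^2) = k - 6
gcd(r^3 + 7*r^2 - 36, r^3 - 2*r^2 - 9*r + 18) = r^2 + r - 6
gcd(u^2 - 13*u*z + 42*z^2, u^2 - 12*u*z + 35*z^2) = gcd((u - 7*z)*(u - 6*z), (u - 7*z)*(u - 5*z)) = -u + 7*z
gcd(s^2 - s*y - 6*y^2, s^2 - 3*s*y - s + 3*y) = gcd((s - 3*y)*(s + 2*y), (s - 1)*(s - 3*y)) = -s + 3*y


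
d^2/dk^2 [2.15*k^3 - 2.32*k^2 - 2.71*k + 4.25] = 12.9*k - 4.64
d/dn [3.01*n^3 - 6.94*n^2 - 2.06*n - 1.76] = 9.03*n^2 - 13.88*n - 2.06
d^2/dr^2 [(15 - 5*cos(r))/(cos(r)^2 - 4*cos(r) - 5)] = 5*(-9*sin(r)^4*cos(r) + 8*sin(r)^4 - 126*sin(r)^2 - 61*cos(r)/2 - 18*cos(3*r) + cos(5*r)/2 - 48)/(sin(r)^2 + 4*cos(r) + 4)^3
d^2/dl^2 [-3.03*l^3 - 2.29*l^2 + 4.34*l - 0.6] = -18.18*l - 4.58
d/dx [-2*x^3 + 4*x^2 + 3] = 2*x*(4 - 3*x)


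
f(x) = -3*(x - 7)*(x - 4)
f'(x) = 33 - 6*x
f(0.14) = -79.44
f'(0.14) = 32.16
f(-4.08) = -268.58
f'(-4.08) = 57.48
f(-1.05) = -121.96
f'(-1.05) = 39.30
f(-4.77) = -309.67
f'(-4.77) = 61.62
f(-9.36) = -655.71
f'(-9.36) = 89.16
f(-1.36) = -134.43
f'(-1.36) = 41.16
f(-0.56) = -103.42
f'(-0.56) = 36.36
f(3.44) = -5.98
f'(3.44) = 12.36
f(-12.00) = -912.00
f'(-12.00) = 105.00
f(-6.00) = -390.00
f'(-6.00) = 69.00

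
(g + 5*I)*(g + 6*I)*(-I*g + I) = -I*g^3 + 11*g^2 + I*g^2 - 11*g + 30*I*g - 30*I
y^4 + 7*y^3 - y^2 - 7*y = y*(y - 1)*(y + 1)*(y + 7)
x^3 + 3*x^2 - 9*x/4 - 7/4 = (x - 1)*(x + 1/2)*(x + 7/2)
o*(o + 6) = o^2 + 6*o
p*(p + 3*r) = p^2 + 3*p*r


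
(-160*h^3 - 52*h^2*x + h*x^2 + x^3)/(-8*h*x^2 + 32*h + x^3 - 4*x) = (20*h^2 + 9*h*x + x^2)/(x^2 - 4)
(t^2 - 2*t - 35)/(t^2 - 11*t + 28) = (t + 5)/(t - 4)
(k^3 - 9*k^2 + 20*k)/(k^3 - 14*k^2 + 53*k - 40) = k*(k - 4)/(k^2 - 9*k + 8)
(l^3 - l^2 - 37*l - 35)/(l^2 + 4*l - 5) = (l^2 - 6*l - 7)/(l - 1)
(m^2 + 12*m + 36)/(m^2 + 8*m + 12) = (m + 6)/(m + 2)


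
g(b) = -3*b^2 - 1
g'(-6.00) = 36.00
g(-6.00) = -109.00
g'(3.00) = -18.00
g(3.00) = -28.00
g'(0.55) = -3.30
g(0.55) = -1.91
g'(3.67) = -22.02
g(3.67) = -41.41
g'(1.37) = -8.22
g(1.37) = -6.63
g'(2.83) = -16.98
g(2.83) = -25.03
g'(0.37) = -2.22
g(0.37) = -1.41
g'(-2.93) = 17.58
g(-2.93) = -26.75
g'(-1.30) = 7.80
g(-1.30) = -6.07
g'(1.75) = -10.50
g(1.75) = -10.19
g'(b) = -6*b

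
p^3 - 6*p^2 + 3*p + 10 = (p - 5)*(p - 2)*(p + 1)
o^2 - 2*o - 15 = (o - 5)*(o + 3)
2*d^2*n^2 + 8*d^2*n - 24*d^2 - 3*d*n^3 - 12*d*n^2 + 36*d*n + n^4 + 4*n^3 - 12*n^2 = (-2*d + n)*(-d + n)*(n - 2)*(n + 6)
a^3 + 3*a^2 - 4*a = a*(a - 1)*(a + 4)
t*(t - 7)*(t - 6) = t^3 - 13*t^2 + 42*t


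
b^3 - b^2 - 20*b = b*(b - 5)*(b + 4)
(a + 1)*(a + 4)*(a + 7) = a^3 + 12*a^2 + 39*a + 28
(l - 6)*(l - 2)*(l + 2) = l^3 - 6*l^2 - 4*l + 24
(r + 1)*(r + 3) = r^2 + 4*r + 3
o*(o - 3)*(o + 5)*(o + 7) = o^4 + 9*o^3 - o^2 - 105*o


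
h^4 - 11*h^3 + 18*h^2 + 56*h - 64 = (h - 8)*(h - 4)*(h - 1)*(h + 2)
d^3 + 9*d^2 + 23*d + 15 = (d + 1)*(d + 3)*(d + 5)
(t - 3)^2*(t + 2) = t^3 - 4*t^2 - 3*t + 18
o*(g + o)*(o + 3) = g*o^2 + 3*g*o + o^3 + 3*o^2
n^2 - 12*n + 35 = (n - 7)*(n - 5)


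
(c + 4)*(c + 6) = c^2 + 10*c + 24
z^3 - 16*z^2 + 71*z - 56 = (z - 8)*(z - 7)*(z - 1)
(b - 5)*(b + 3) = b^2 - 2*b - 15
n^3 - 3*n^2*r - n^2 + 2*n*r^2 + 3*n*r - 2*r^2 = (n - 1)*(n - 2*r)*(n - r)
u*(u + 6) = u^2 + 6*u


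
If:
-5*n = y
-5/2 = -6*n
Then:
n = 5/12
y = -25/12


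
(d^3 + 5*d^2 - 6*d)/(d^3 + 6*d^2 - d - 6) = d/(d + 1)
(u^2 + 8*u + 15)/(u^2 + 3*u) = (u + 5)/u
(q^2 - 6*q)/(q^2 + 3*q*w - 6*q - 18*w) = q/(q + 3*w)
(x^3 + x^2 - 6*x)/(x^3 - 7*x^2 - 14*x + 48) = x/(x - 8)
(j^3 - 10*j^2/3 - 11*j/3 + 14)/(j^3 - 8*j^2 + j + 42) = (j - 7/3)/(j - 7)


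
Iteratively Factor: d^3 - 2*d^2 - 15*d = (d)*(d^2 - 2*d - 15) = d*(d - 5)*(d + 3)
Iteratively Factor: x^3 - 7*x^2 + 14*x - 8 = (x - 4)*(x^2 - 3*x + 2) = (x - 4)*(x - 1)*(x - 2)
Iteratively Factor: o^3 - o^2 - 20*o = (o)*(o^2 - o - 20) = o*(o + 4)*(o - 5)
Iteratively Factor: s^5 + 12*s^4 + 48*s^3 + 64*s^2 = (s + 4)*(s^4 + 8*s^3 + 16*s^2) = s*(s + 4)*(s^3 + 8*s^2 + 16*s) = s*(s + 4)^2*(s^2 + 4*s) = s*(s + 4)^3*(s)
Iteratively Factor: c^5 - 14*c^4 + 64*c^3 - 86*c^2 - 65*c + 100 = (c - 5)*(c^4 - 9*c^3 + 19*c^2 + 9*c - 20) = (c - 5)*(c + 1)*(c^3 - 10*c^2 + 29*c - 20) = (c - 5)*(c - 1)*(c + 1)*(c^2 - 9*c + 20) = (c - 5)^2*(c - 1)*(c + 1)*(c - 4)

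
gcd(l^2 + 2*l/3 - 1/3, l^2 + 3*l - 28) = 1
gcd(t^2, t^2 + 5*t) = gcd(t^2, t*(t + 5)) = t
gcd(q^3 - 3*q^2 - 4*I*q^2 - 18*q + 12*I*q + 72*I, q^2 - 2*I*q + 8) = q - 4*I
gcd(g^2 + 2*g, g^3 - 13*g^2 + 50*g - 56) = 1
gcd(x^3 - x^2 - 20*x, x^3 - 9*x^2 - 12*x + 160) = x^2 - x - 20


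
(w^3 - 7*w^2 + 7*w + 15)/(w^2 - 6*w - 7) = (w^2 - 8*w + 15)/(w - 7)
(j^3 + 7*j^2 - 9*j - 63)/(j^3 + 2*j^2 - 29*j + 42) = (j + 3)/(j - 2)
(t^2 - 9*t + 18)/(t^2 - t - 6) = (t - 6)/(t + 2)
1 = 1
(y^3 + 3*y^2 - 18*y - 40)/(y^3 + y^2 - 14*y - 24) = (y + 5)/(y + 3)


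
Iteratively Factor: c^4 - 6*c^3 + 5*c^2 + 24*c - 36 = (c + 2)*(c^3 - 8*c^2 + 21*c - 18) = (c - 3)*(c + 2)*(c^2 - 5*c + 6) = (c - 3)^2*(c + 2)*(c - 2)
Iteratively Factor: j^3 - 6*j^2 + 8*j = (j - 2)*(j^2 - 4*j) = j*(j - 2)*(j - 4)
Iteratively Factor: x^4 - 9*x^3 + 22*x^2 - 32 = (x + 1)*(x^3 - 10*x^2 + 32*x - 32) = (x - 4)*(x + 1)*(x^2 - 6*x + 8) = (x - 4)*(x - 2)*(x + 1)*(x - 4)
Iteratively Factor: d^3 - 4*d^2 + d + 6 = (d - 3)*(d^2 - d - 2) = (d - 3)*(d - 2)*(d + 1)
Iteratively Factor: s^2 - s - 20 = (s - 5)*(s + 4)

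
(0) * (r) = 0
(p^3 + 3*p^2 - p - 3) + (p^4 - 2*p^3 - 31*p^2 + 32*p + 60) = p^4 - p^3 - 28*p^2 + 31*p + 57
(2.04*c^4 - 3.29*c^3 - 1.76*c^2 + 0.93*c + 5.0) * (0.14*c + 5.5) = 0.2856*c^5 + 10.7594*c^4 - 18.3414*c^3 - 9.5498*c^2 + 5.815*c + 27.5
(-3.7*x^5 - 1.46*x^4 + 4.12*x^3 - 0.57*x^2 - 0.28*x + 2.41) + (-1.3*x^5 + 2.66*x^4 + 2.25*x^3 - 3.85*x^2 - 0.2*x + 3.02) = -5.0*x^5 + 1.2*x^4 + 6.37*x^3 - 4.42*x^2 - 0.48*x + 5.43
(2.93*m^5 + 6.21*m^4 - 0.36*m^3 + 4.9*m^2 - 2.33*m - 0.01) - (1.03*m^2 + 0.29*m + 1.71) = 2.93*m^5 + 6.21*m^4 - 0.36*m^3 + 3.87*m^2 - 2.62*m - 1.72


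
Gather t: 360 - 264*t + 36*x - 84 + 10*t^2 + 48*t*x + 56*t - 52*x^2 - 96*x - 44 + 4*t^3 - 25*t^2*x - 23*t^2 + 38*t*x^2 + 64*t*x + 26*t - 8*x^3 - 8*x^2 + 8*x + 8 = 4*t^3 + t^2*(-25*x - 13) + t*(38*x^2 + 112*x - 182) - 8*x^3 - 60*x^2 - 52*x + 240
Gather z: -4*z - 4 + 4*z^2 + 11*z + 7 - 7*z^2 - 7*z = 3 - 3*z^2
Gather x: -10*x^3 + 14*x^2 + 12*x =-10*x^3 + 14*x^2 + 12*x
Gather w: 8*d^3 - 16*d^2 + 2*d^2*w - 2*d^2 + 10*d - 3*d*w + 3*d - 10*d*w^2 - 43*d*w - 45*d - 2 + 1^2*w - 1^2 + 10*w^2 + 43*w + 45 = 8*d^3 - 18*d^2 - 32*d + w^2*(10 - 10*d) + w*(2*d^2 - 46*d + 44) + 42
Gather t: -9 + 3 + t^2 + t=t^2 + t - 6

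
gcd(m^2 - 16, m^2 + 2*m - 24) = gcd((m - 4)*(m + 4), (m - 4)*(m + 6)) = m - 4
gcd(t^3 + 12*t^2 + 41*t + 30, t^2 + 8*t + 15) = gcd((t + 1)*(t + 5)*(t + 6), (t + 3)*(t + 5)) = t + 5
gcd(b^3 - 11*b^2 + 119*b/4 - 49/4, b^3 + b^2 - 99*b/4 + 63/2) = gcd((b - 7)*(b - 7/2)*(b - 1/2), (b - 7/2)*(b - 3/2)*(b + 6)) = b - 7/2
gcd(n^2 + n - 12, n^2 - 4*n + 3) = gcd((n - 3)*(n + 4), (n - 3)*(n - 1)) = n - 3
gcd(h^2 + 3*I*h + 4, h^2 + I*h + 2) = h - I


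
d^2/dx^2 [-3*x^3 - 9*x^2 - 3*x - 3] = -18*x - 18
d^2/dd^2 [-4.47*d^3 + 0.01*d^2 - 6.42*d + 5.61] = 0.02 - 26.82*d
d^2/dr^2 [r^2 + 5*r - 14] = 2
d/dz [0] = 0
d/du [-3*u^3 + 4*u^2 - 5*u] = -9*u^2 + 8*u - 5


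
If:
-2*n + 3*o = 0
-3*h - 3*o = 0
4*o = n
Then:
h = 0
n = 0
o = 0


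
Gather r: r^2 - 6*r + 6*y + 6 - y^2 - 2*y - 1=r^2 - 6*r - y^2 + 4*y + 5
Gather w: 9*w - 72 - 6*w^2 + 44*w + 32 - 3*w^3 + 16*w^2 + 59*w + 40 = -3*w^3 + 10*w^2 + 112*w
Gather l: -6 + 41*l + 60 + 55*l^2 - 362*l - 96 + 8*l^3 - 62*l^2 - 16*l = 8*l^3 - 7*l^2 - 337*l - 42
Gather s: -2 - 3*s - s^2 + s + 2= -s^2 - 2*s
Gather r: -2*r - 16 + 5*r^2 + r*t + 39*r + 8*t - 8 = 5*r^2 + r*(t + 37) + 8*t - 24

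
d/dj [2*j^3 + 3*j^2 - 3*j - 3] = 6*j^2 + 6*j - 3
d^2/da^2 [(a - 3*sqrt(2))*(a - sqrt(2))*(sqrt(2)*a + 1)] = 6*sqrt(2)*a - 14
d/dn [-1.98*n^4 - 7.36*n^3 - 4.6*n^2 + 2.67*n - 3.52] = -7.92*n^3 - 22.08*n^2 - 9.2*n + 2.67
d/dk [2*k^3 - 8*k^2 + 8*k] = 6*k^2 - 16*k + 8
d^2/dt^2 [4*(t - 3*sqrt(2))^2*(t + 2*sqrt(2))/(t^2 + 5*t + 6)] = 8*(13*t^3 + 20*sqrt(2)*t^3 + 90*t^2 + 180*sqrt(2)*t^2 + 216*t + 540*sqrt(2)*t + 180 + 540*sqrt(2))/(t^6 + 15*t^5 + 93*t^4 + 305*t^3 + 558*t^2 + 540*t + 216)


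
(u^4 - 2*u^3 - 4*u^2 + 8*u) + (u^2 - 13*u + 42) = u^4 - 2*u^3 - 3*u^2 - 5*u + 42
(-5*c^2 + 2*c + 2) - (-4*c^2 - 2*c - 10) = -c^2 + 4*c + 12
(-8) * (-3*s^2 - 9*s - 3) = 24*s^2 + 72*s + 24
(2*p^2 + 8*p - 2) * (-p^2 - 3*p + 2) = -2*p^4 - 14*p^3 - 18*p^2 + 22*p - 4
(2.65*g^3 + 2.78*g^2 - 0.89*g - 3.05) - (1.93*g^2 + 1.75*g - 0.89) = 2.65*g^3 + 0.85*g^2 - 2.64*g - 2.16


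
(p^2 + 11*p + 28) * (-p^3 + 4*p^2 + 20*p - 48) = -p^5 - 7*p^4 + 36*p^3 + 284*p^2 + 32*p - 1344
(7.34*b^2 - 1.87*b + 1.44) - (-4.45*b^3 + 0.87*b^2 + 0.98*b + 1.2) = 4.45*b^3 + 6.47*b^2 - 2.85*b + 0.24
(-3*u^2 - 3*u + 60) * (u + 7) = -3*u^3 - 24*u^2 + 39*u + 420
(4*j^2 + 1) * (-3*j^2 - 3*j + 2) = -12*j^4 - 12*j^3 + 5*j^2 - 3*j + 2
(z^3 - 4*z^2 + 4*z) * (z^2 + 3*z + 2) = z^5 - z^4 - 6*z^3 + 4*z^2 + 8*z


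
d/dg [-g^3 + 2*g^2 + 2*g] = -3*g^2 + 4*g + 2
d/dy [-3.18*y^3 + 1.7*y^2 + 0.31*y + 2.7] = -9.54*y^2 + 3.4*y + 0.31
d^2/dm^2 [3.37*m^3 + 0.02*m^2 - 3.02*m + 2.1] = 20.22*m + 0.04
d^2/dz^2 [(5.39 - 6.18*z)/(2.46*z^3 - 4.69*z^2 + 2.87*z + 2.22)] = (-224.393328*z^5 + 819.22428*z^4 - 1179.5931*z^3 + 1344.683334*z^2 - 997.990854*z + 279.78349)/(14.886936*z^9 - 85.146012*z^8 + 214.435494*z^7 - 261.532081*z^6 + 96.496575*z^5 + 124.642707*z^4 - 119.279701*z^3 - 14.484834*z^2 + 42.433524*z + 10.941048)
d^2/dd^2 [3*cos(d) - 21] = -3*cos(d)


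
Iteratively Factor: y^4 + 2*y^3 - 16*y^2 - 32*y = (y - 4)*(y^3 + 6*y^2 + 8*y) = y*(y - 4)*(y^2 + 6*y + 8) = y*(y - 4)*(y + 2)*(y + 4)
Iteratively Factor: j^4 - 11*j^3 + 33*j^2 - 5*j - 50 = (j - 5)*(j^3 - 6*j^2 + 3*j + 10) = (j - 5)*(j - 2)*(j^2 - 4*j - 5) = (j - 5)^2*(j - 2)*(j + 1)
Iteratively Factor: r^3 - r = (r)*(r^2 - 1) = r*(r - 1)*(r + 1)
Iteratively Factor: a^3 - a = (a - 1)*(a^2 + a) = (a - 1)*(a + 1)*(a)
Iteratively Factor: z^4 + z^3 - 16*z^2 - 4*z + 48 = (z - 3)*(z^3 + 4*z^2 - 4*z - 16) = (z - 3)*(z + 4)*(z^2 - 4) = (z - 3)*(z - 2)*(z + 4)*(z + 2)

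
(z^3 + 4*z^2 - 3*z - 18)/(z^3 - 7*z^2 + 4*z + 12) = (z^2 + 6*z + 9)/(z^2 - 5*z - 6)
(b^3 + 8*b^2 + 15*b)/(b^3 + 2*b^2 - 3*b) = (b + 5)/(b - 1)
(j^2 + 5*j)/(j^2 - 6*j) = (j + 5)/(j - 6)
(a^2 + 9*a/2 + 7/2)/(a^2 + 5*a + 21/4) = 2*(a + 1)/(2*a + 3)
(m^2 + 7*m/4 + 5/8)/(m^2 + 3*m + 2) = (8*m^2 + 14*m + 5)/(8*(m^2 + 3*m + 2))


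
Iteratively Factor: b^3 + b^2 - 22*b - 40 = (b + 4)*(b^2 - 3*b - 10) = (b - 5)*(b + 4)*(b + 2)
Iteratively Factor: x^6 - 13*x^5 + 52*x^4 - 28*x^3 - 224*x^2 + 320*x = (x - 4)*(x^5 - 9*x^4 + 16*x^3 + 36*x^2 - 80*x) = x*(x - 4)*(x^4 - 9*x^3 + 16*x^2 + 36*x - 80) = x*(x - 4)*(x + 2)*(x^3 - 11*x^2 + 38*x - 40) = x*(x - 4)^2*(x + 2)*(x^2 - 7*x + 10) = x*(x - 5)*(x - 4)^2*(x + 2)*(x - 2)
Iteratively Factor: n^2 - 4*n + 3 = (n - 1)*(n - 3)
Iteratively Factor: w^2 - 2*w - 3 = (w + 1)*(w - 3)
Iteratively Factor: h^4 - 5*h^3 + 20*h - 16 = (h - 4)*(h^3 - h^2 - 4*h + 4) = (h - 4)*(h - 1)*(h^2 - 4) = (h - 4)*(h - 2)*(h - 1)*(h + 2)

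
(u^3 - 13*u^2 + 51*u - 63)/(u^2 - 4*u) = (u^3 - 13*u^2 + 51*u - 63)/(u*(u - 4))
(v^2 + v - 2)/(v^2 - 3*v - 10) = (v - 1)/(v - 5)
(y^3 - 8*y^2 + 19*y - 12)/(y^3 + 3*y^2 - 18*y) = (y^2 - 5*y + 4)/(y*(y + 6))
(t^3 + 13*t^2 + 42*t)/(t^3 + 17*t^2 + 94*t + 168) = t/(t + 4)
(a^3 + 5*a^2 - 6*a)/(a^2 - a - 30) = a*(-a^2 - 5*a + 6)/(-a^2 + a + 30)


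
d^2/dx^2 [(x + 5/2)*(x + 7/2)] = 2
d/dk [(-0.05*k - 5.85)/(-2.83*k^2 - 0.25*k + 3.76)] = (0.1415*k^2 + 0.0125*k - (0.05*k + 5.85)*(5.66*k + 0.25) - 0.188)/(2.83*k^2 + 0.25*k - 3.76)^2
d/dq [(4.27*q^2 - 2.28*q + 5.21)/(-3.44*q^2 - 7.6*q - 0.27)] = (-40.2952*q^2 + 33.539*q + 40.2116)/(11.8336*q^4 + 52.288*q^3 + 59.6176*q^2 + 4.104*q + 0.0729)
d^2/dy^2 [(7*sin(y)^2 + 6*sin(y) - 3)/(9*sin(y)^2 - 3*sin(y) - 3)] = (-75*sin(y)^5 - sin(y)^4 - 6*sin(y)^3 - 19*sin(y)^2 + 153*sin(y) - 22)/(3*(3*sin(y)^2 - sin(y) - 1)^3)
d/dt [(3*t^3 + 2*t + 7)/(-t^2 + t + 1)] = ((2*t - 1)*(3*t^3 + 2*t + 7) + (9*t^2 + 2)*(-t^2 + t + 1))/(-t^2 + t + 1)^2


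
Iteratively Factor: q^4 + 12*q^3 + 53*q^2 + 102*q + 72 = (q + 4)*(q^3 + 8*q^2 + 21*q + 18) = (q + 2)*(q + 4)*(q^2 + 6*q + 9) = (q + 2)*(q + 3)*(q + 4)*(q + 3)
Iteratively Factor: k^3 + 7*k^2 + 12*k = (k + 3)*(k^2 + 4*k) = (k + 3)*(k + 4)*(k)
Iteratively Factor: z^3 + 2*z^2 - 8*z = (z - 2)*(z^2 + 4*z) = (z - 2)*(z + 4)*(z)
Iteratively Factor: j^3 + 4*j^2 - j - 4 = (j + 1)*(j^2 + 3*j - 4) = (j - 1)*(j + 1)*(j + 4)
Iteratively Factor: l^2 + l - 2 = (l - 1)*(l + 2)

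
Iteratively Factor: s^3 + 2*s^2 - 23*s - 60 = (s - 5)*(s^2 + 7*s + 12) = (s - 5)*(s + 4)*(s + 3)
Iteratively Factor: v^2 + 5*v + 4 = (v + 1)*(v + 4)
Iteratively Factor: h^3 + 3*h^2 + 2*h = (h)*(h^2 + 3*h + 2) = h*(h + 1)*(h + 2)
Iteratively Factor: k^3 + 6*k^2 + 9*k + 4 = (k + 4)*(k^2 + 2*k + 1) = (k + 1)*(k + 4)*(k + 1)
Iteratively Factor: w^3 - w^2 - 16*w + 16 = (w + 4)*(w^2 - 5*w + 4) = (w - 1)*(w + 4)*(w - 4)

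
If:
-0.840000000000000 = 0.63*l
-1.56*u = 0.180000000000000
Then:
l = -1.33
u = -0.12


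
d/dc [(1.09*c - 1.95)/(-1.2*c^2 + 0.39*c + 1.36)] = (1.308*c^2 - 4.68*c + 2.2429)/(1.44*c^4 - 0.936*c^3 - 3.1119*c^2 + 1.0608*c + 1.8496)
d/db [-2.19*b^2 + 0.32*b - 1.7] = 0.32 - 4.38*b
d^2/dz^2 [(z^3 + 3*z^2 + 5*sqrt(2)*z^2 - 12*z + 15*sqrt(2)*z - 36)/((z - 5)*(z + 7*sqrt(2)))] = 16*(-2*sqrt(2)*z^3 + 7*z^3 - 66*z^2 + 105*sqrt(2)*z^2 - 252*sqrt(2)*z + 1380*z - 1026 + 2870*sqrt(2))/(z^6 - 15*z^5 + 21*sqrt(2)*z^5 - 315*sqrt(2)*z^4 + 369*z^4 - 4535*z^3 + 2261*sqrt(2)*z^3 - 12915*sqrt(2)*z^2 + 22050*z^2 - 36750*z + 51450*sqrt(2)*z - 85750*sqrt(2))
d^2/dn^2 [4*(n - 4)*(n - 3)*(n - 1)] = 24*n - 64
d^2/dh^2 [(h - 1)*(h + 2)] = 2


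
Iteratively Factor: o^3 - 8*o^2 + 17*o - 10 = (o - 2)*(o^2 - 6*o + 5) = (o - 2)*(o - 1)*(o - 5)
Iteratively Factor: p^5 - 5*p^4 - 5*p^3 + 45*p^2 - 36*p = (p - 4)*(p^4 - p^3 - 9*p^2 + 9*p) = (p - 4)*(p - 3)*(p^3 + 2*p^2 - 3*p) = (p - 4)*(p - 3)*(p - 1)*(p^2 + 3*p) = p*(p - 4)*(p - 3)*(p - 1)*(p + 3)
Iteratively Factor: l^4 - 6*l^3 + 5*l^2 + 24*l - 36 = (l - 2)*(l^3 - 4*l^2 - 3*l + 18) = (l - 2)*(l + 2)*(l^2 - 6*l + 9) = (l - 3)*(l - 2)*(l + 2)*(l - 3)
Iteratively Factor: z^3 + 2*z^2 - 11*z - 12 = (z - 3)*(z^2 + 5*z + 4) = (z - 3)*(z + 4)*(z + 1)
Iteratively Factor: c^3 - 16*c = (c - 4)*(c^2 + 4*c) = c*(c - 4)*(c + 4)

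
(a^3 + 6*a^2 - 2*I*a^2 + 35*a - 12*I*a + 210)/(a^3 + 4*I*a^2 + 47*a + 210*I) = (a + 6)/(a + 6*I)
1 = 1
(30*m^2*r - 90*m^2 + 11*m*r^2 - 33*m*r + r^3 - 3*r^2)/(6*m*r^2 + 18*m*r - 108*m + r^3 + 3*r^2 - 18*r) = (5*m + r)/(r + 6)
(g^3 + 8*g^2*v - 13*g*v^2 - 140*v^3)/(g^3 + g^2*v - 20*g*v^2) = (g + 7*v)/g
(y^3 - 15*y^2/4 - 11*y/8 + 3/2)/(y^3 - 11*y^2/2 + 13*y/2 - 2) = (y + 3/4)/(y - 1)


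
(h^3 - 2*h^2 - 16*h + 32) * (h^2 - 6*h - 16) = h^5 - 8*h^4 - 20*h^3 + 160*h^2 + 64*h - 512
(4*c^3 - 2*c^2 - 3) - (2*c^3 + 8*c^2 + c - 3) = 2*c^3 - 10*c^2 - c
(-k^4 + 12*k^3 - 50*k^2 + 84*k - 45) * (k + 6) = -k^5 + 6*k^4 + 22*k^3 - 216*k^2 + 459*k - 270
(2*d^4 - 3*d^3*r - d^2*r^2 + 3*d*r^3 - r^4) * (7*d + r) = 14*d^5 - 19*d^4*r - 10*d^3*r^2 + 20*d^2*r^3 - 4*d*r^4 - r^5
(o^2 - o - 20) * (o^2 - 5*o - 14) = o^4 - 6*o^3 - 29*o^2 + 114*o + 280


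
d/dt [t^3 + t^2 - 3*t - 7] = 3*t^2 + 2*t - 3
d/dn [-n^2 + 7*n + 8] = 7 - 2*n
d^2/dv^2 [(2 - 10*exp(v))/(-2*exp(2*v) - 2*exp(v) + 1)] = (40*exp(4*v) - 72*exp(3*v) + 96*exp(2*v) - 4*exp(v) + 6)*exp(v)/(8*exp(6*v) + 24*exp(5*v) + 12*exp(4*v) - 16*exp(3*v) - 6*exp(2*v) + 6*exp(v) - 1)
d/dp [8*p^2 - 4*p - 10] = 16*p - 4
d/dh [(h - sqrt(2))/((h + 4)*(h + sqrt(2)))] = ((-h + sqrt(2))*(h + 4) + (-h + sqrt(2))*(h + sqrt(2)) + (h + 4)*(h + sqrt(2)))/((h + 4)^2*(h + sqrt(2))^2)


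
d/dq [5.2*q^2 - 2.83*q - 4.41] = 10.4*q - 2.83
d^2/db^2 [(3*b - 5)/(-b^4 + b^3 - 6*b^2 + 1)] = 2*(-b^2*(3*b - 5)*(4*b^2 - 3*b + 12)^2 + 3*(4*b^3 - 3*b^2 + 12*b + (3*b - 5)*(2*b^2 - b + 2))*(b^4 - b^3 + 6*b^2 - 1))/(b^4 - b^3 + 6*b^2 - 1)^3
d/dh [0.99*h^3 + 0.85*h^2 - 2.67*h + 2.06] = 2.97*h^2 + 1.7*h - 2.67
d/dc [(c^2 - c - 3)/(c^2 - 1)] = (c^2 + 4*c + 1)/(c^4 - 2*c^2 + 1)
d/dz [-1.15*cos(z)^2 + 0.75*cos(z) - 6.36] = (2.3*cos(z) - 0.75)*sin(z)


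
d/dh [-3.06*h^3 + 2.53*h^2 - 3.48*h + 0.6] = -9.18*h^2 + 5.06*h - 3.48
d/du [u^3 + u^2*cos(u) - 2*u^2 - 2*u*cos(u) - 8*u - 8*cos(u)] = -u^2*sin(u) + 3*u^2 + 2*sqrt(2)*u*sin(u + pi/4) - 4*u + 8*sin(u) - 2*cos(u) - 8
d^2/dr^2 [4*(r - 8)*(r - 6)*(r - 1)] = 24*r - 120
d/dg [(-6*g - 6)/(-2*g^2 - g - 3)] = 6*(2*g^2 + g - (g + 1)*(4*g + 1) + 3)/(2*g^2 + g + 3)^2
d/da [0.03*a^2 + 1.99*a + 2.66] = 0.06*a + 1.99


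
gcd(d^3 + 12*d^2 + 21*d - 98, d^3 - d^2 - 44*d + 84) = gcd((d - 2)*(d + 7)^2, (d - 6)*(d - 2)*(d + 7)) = d^2 + 5*d - 14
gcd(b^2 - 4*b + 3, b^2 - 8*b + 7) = b - 1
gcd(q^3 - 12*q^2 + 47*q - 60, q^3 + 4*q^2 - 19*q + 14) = 1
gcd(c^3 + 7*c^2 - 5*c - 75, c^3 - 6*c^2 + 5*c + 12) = c - 3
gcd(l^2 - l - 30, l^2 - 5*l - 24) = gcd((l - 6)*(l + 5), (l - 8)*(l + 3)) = 1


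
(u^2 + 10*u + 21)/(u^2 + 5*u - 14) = (u + 3)/(u - 2)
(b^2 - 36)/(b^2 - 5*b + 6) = (b^2 - 36)/(b^2 - 5*b + 6)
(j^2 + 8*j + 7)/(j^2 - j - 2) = (j + 7)/(j - 2)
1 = 1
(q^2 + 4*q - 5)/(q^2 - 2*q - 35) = (q - 1)/(q - 7)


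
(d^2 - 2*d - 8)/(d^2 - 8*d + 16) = (d + 2)/(d - 4)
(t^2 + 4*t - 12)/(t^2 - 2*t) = (t + 6)/t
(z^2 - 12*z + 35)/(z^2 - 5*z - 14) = (z - 5)/(z + 2)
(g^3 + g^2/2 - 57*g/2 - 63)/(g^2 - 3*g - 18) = g + 7/2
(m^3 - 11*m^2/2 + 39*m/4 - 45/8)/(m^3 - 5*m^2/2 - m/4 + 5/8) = (4*m^2 - 12*m + 9)/(4*m^2 - 1)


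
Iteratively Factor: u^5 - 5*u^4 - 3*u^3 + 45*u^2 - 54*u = (u + 3)*(u^4 - 8*u^3 + 21*u^2 - 18*u) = (u - 3)*(u + 3)*(u^3 - 5*u^2 + 6*u) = (u - 3)*(u - 2)*(u + 3)*(u^2 - 3*u) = u*(u - 3)*(u - 2)*(u + 3)*(u - 3)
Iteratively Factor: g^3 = (g)*(g^2) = g^2*(g)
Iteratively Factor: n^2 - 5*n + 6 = (n - 3)*(n - 2)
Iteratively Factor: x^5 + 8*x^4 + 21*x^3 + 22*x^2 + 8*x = (x)*(x^4 + 8*x^3 + 21*x^2 + 22*x + 8) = x*(x + 1)*(x^3 + 7*x^2 + 14*x + 8) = x*(x + 1)*(x + 2)*(x^2 + 5*x + 4) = x*(x + 1)*(x + 2)*(x + 4)*(x + 1)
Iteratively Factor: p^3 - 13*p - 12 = (p - 4)*(p^2 + 4*p + 3) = (p - 4)*(p + 3)*(p + 1)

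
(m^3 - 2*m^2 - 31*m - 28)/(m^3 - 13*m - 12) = (m^2 - 3*m - 28)/(m^2 - m - 12)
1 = 1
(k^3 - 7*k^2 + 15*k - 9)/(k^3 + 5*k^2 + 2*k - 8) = (k^2 - 6*k + 9)/(k^2 + 6*k + 8)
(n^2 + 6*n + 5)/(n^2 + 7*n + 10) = (n + 1)/(n + 2)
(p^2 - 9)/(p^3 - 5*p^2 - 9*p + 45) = 1/(p - 5)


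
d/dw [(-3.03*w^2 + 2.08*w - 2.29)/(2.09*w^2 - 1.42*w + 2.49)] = (-0.0446000000000026*w^2 - 5.5172*w + 1.9274)/(4.3681*w^4 - 5.9356*w^3 + 12.4246*w^2 - 7.0716*w + 6.2001)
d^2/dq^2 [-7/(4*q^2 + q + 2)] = 14*(16*q^2 + 4*q - (8*q + 1)^2 + 8)/(4*q^2 + q + 2)^3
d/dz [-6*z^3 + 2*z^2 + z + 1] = -18*z^2 + 4*z + 1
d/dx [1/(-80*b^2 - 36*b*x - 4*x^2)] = (9*b + 2*x)/(4*(20*b^2 + 9*b*x + x^2)^2)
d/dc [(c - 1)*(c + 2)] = 2*c + 1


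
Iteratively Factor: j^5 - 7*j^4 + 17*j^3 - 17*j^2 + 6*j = (j - 1)*(j^4 - 6*j^3 + 11*j^2 - 6*j) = (j - 1)^2*(j^3 - 5*j^2 + 6*j) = (j - 3)*(j - 1)^2*(j^2 - 2*j) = (j - 3)*(j - 2)*(j - 1)^2*(j)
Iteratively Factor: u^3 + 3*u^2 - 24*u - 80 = (u + 4)*(u^2 - u - 20) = (u + 4)^2*(u - 5)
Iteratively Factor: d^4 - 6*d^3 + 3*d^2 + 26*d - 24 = (d - 3)*(d^3 - 3*d^2 - 6*d + 8) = (d - 4)*(d - 3)*(d^2 + d - 2) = (d - 4)*(d - 3)*(d - 1)*(d + 2)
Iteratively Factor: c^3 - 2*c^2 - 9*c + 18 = (c - 2)*(c^2 - 9) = (c - 2)*(c + 3)*(c - 3)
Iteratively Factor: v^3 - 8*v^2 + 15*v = (v - 3)*(v^2 - 5*v) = (v - 5)*(v - 3)*(v)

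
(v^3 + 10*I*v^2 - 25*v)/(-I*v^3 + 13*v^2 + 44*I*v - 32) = v*(-v^2 - 10*I*v + 25)/(I*v^3 - 13*v^2 - 44*I*v + 32)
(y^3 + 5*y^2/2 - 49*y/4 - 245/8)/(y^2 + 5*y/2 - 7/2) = (y^2 - y - 35/4)/(y - 1)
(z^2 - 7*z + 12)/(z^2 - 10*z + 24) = (z - 3)/(z - 6)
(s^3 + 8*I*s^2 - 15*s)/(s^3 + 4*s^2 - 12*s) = (s^2 + 8*I*s - 15)/(s^2 + 4*s - 12)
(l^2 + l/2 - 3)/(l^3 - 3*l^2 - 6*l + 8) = (l - 3/2)/(l^2 - 5*l + 4)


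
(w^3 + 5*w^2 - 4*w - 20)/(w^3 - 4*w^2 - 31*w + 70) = (w + 2)/(w - 7)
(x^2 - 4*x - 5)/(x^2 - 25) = (x + 1)/(x + 5)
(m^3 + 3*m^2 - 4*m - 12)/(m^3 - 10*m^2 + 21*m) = (m^3 + 3*m^2 - 4*m - 12)/(m*(m^2 - 10*m + 21))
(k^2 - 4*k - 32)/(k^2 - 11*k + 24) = (k + 4)/(k - 3)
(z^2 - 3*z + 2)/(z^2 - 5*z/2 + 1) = 2*(z - 1)/(2*z - 1)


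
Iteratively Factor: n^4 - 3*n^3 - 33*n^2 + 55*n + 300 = (n + 3)*(n^3 - 6*n^2 - 15*n + 100) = (n - 5)*(n + 3)*(n^2 - n - 20) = (n - 5)*(n + 3)*(n + 4)*(n - 5)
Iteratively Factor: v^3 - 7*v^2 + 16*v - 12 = (v - 3)*(v^2 - 4*v + 4) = (v - 3)*(v - 2)*(v - 2)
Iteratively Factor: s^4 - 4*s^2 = (s - 2)*(s^3 + 2*s^2) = (s - 2)*(s + 2)*(s^2) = s*(s - 2)*(s + 2)*(s)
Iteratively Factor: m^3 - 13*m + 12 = (m - 3)*(m^2 + 3*m - 4) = (m - 3)*(m - 1)*(m + 4)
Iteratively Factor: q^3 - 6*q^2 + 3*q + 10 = (q - 5)*(q^2 - q - 2) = (q - 5)*(q - 2)*(q + 1)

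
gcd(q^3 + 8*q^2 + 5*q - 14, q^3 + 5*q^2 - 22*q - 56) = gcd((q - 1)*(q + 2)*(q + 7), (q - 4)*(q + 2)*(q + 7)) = q^2 + 9*q + 14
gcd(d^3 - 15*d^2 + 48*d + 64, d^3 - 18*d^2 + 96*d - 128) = d^2 - 16*d + 64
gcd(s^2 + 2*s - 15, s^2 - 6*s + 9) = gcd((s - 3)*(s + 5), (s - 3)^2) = s - 3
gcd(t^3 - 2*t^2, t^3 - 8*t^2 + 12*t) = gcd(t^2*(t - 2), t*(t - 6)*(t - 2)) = t^2 - 2*t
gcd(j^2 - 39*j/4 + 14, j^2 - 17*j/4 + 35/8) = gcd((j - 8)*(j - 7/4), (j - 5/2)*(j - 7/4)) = j - 7/4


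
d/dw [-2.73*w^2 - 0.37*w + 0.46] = -5.46*w - 0.37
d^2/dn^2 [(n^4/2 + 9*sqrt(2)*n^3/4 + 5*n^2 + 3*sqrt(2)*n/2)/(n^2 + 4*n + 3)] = (2*n^6 + 24*n^5 + 114*n^4 + 112*n^3 + 123*sqrt(2)*n^3 - 72*n^2 + 324*sqrt(2)*n^2 + 189*sqrt(2)*n - 72*sqrt(2) + 180)/(2*(n^6 + 12*n^5 + 57*n^4 + 136*n^3 + 171*n^2 + 108*n + 27))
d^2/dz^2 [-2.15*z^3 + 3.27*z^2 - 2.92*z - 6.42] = 6.54 - 12.9*z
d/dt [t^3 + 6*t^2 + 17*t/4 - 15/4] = 3*t^2 + 12*t + 17/4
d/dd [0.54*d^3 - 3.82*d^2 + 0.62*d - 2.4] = 1.62*d^2 - 7.64*d + 0.62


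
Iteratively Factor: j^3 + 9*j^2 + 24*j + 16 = (j + 4)*(j^2 + 5*j + 4) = (j + 1)*(j + 4)*(j + 4)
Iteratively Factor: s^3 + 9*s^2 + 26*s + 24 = (s + 4)*(s^2 + 5*s + 6) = (s + 3)*(s + 4)*(s + 2)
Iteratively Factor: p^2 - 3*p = (p)*(p - 3)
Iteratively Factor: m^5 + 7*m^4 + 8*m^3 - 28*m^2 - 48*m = (m - 2)*(m^4 + 9*m^3 + 26*m^2 + 24*m) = (m - 2)*(m + 3)*(m^3 + 6*m^2 + 8*m) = (m - 2)*(m + 3)*(m + 4)*(m^2 + 2*m) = m*(m - 2)*(m + 3)*(m + 4)*(m + 2)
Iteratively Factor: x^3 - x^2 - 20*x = (x - 5)*(x^2 + 4*x) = x*(x - 5)*(x + 4)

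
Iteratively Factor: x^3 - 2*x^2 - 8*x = (x + 2)*(x^2 - 4*x) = x*(x + 2)*(x - 4)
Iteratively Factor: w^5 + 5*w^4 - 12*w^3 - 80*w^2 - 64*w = (w + 1)*(w^4 + 4*w^3 - 16*w^2 - 64*w) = (w + 1)*(w + 4)*(w^3 - 16*w) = w*(w + 1)*(w + 4)*(w^2 - 16) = w*(w + 1)*(w + 4)^2*(w - 4)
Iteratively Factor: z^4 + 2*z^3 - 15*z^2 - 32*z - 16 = (z - 4)*(z^3 + 6*z^2 + 9*z + 4) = (z - 4)*(z + 1)*(z^2 + 5*z + 4) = (z - 4)*(z + 1)*(z + 4)*(z + 1)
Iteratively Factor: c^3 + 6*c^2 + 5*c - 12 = (c + 4)*(c^2 + 2*c - 3) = (c + 3)*(c + 4)*(c - 1)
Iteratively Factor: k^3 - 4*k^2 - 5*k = (k)*(k^2 - 4*k - 5) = k*(k + 1)*(k - 5)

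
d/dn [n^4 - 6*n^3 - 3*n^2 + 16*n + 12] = 4*n^3 - 18*n^2 - 6*n + 16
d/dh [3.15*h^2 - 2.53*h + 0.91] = 6.3*h - 2.53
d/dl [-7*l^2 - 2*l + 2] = -14*l - 2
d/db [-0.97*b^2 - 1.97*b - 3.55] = -1.94*b - 1.97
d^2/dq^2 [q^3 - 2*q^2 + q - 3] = 6*q - 4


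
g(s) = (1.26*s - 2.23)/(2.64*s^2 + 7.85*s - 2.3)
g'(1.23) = 0.19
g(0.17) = 2.27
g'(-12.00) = -0.01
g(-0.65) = 0.48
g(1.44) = -0.03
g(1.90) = 0.01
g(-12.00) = -0.06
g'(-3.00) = -11.60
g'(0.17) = 20.88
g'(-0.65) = 0.14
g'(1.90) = 0.05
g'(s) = (-5.28*s - 7.85)*(1.26*s - 2.23)/(2.64*s^2 + 7.85*s - 2.3)^2 + 1.26/(2.64*s^2 + 7.85*s - 2.3)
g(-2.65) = 1.22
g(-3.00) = 2.88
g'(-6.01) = -0.08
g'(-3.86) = -1.77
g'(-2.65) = -1.92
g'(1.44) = 0.12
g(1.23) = -0.06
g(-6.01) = -0.21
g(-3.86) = -1.05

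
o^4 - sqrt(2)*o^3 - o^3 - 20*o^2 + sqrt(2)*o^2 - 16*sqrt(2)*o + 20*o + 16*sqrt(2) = (o - 1)*(o - 4*sqrt(2))*(o + sqrt(2))*(o + 2*sqrt(2))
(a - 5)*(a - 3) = a^2 - 8*a + 15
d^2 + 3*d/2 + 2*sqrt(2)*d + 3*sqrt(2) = (d + 3/2)*(d + 2*sqrt(2))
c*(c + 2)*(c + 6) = c^3 + 8*c^2 + 12*c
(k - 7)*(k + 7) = k^2 - 49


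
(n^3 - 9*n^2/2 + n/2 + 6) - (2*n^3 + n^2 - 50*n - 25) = -n^3 - 11*n^2/2 + 101*n/2 + 31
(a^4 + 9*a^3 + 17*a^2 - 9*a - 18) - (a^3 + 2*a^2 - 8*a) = a^4 + 8*a^3 + 15*a^2 - a - 18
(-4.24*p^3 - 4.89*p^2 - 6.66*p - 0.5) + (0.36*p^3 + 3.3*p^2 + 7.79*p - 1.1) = -3.88*p^3 - 1.59*p^2 + 1.13*p - 1.6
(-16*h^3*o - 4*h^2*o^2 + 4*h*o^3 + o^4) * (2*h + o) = -32*h^4*o - 24*h^3*o^2 + 4*h^2*o^3 + 6*h*o^4 + o^5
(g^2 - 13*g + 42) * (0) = 0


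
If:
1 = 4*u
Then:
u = 1/4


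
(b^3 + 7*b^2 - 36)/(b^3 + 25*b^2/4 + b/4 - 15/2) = 4*(b^2 + b - 6)/(4*b^2 + b - 5)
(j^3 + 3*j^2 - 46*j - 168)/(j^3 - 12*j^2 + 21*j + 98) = (j^2 + 10*j + 24)/(j^2 - 5*j - 14)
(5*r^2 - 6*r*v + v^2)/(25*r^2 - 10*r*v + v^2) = (r - v)/(5*r - v)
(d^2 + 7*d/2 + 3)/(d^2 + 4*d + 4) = (d + 3/2)/(d + 2)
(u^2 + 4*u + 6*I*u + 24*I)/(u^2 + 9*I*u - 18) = (u + 4)/(u + 3*I)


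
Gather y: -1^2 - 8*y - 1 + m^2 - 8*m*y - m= m^2 - m + y*(-8*m - 8) - 2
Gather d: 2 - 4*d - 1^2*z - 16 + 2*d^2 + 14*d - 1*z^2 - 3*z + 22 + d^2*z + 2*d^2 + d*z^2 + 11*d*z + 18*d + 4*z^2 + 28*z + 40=d^2*(z + 4) + d*(z^2 + 11*z + 28) + 3*z^2 + 24*z + 48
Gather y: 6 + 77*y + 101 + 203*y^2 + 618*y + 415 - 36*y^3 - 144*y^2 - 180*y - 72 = -36*y^3 + 59*y^2 + 515*y + 450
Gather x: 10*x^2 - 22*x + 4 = 10*x^2 - 22*x + 4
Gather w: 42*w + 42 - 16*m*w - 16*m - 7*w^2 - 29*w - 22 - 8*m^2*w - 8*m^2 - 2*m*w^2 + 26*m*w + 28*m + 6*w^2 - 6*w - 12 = -8*m^2 + 12*m + w^2*(-2*m - 1) + w*(-8*m^2 + 10*m + 7) + 8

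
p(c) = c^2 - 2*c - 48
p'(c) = 2*c - 2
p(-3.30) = -30.51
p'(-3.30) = -8.60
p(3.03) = -44.88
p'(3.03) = 4.06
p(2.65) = -46.28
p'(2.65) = 3.30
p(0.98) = -49.00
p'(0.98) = -0.04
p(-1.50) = -42.75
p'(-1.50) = -5.00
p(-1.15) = -44.38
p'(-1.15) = -4.30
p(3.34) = -43.52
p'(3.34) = 4.68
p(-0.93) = -45.28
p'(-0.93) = -3.86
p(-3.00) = -33.00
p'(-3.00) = -8.00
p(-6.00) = 0.00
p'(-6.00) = -14.00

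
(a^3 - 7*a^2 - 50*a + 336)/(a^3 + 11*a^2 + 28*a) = (a^2 - 14*a + 48)/(a*(a + 4))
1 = 1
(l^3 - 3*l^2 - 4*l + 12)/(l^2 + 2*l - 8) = (l^2 - l - 6)/(l + 4)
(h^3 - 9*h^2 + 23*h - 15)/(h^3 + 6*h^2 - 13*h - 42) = (h^2 - 6*h + 5)/(h^2 + 9*h + 14)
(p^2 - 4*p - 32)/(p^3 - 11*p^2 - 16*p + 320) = (p + 4)/(p^2 - 3*p - 40)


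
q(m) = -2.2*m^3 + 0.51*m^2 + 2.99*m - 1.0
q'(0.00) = 2.99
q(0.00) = -1.00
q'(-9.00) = -540.79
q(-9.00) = 1617.20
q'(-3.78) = -95.17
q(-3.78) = 113.81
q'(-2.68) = -47.15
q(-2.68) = 37.00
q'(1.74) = -15.22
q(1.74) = -5.84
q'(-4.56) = -138.90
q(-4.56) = 204.57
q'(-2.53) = -41.84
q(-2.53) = 30.33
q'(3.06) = -55.69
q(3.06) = -50.11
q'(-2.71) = -48.25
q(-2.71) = 38.43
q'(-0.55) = 0.43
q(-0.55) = -2.12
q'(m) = -6.6*m^2 + 1.02*m + 2.99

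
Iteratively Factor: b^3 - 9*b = (b + 3)*(b^2 - 3*b) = b*(b + 3)*(b - 3)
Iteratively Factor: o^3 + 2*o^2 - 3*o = (o)*(o^2 + 2*o - 3) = o*(o + 3)*(o - 1)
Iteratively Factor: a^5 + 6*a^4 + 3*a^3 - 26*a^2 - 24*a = (a - 2)*(a^4 + 8*a^3 + 19*a^2 + 12*a) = (a - 2)*(a + 1)*(a^3 + 7*a^2 + 12*a) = (a - 2)*(a + 1)*(a + 3)*(a^2 + 4*a) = (a - 2)*(a + 1)*(a + 3)*(a + 4)*(a)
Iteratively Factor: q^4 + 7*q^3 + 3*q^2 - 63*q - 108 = (q - 3)*(q^3 + 10*q^2 + 33*q + 36) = (q - 3)*(q + 3)*(q^2 + 7*q + 12) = (q - 3)*(q + 3)^2*(q + 4)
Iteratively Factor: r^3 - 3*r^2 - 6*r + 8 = (r - 4)*(r^2 + r - 2) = (r - 4)*(r + 2)*(r - 1)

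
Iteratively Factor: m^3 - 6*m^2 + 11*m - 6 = (m - 2)*(m^2 - 4*m + 3) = (m - 3)*(m - 2)*(m - 1)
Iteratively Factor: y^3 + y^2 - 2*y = (y + 2)*(y^2 - y) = y*(y + 2)*(y - 1)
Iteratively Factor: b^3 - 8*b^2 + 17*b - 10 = (b - 5)*(b^2 - 3*b + 2) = (b - 5)*(b - 1)*(b - 2)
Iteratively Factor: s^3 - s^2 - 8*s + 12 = (s - 2)*(s^2 + s - 6) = (s - 2)^2*(s + 3)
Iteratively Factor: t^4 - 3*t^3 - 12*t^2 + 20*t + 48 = (t + 2)*(t^3 - 5*t^2 - 2*t + 24) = (t - 4)*(t + 2)*(t^2 - t - 6) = (t - 4)*(t - 3)*(t + 2)*(t + 2)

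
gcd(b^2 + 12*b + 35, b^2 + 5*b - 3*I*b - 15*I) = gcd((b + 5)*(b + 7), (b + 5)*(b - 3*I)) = b + 5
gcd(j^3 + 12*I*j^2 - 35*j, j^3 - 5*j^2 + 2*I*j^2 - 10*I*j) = j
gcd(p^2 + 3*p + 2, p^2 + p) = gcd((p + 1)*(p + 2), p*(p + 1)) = p + 1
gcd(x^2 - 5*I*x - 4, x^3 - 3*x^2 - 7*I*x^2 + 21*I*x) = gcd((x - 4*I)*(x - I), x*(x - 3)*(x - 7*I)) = 1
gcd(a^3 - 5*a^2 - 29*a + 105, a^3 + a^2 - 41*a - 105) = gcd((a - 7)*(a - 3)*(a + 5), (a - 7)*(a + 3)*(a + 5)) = a^2 - 2*a - 35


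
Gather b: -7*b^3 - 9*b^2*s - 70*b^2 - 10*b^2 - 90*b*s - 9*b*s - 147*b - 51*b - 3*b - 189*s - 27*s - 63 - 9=-7*b^3 + b^2*(-9*s - 80) + b*(-99*s - 201) - 216*s - 72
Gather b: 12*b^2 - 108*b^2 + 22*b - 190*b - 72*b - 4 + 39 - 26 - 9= -96*b^2 - 240*b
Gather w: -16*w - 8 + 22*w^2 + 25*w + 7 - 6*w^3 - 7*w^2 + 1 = -6*w^3 + 15*w^2 + 9*w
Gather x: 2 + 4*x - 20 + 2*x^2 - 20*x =2*x^2 - 16*x - 18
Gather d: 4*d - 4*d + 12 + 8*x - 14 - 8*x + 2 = 0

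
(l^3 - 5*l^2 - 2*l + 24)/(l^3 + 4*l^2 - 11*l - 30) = (l - 4)/(l + 5)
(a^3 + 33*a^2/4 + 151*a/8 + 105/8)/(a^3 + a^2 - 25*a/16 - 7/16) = 2*(2*a^2 + 13*a + 15)/(4*a^2 - 3*a - 1)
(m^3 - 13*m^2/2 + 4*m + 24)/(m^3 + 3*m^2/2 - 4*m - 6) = (m^2 - 8*m + 16)/(m^2 - 4)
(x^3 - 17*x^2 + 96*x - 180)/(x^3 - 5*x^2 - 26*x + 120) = (x^2 - 11*x + 30)/(x^2 + x - 20)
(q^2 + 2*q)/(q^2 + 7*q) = (q + 2)/(q + 7)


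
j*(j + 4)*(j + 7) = j^3 + 11*j^2 + 28*j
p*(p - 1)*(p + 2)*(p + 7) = p^4 + 8*p^3 + 5*p^2 - 14*p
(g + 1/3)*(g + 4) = g^2 + 13*g/3 + 4/3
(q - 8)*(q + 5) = q^2 - 3*q - 40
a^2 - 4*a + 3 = (a - 3)*(a - 1)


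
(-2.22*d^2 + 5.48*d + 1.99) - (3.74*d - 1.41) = -2.22*d^2 + 1.74*d + 3.4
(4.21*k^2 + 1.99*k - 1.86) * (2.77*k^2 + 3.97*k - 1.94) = 11.6617*k^4 + 22.226*k^3 - 5.4193*k^2 - 11.2448*k + 3.6084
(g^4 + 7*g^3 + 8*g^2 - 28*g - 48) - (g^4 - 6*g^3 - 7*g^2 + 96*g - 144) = 13*g^3 + 15*g^2 - 124*g + 96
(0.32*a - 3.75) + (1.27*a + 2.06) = 1.59*a - 1.69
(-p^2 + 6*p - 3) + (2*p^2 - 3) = p^2 + 6*p - 6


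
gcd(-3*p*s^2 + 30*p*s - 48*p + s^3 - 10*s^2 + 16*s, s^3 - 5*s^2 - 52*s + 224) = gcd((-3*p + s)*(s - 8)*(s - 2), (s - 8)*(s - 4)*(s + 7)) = s - 8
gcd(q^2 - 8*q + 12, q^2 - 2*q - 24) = q - 6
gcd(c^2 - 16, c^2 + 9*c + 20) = c + 4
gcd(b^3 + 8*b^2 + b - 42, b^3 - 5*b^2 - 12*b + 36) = b^2 + b - 6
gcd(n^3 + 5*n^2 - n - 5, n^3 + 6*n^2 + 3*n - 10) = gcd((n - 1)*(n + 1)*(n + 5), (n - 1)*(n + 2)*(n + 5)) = n^2 + 4*n - 5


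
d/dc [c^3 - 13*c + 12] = 3*c^2 - 13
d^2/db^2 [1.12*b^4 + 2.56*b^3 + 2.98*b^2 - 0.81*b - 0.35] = 13.44*b^2 + 15.36*b + 5.96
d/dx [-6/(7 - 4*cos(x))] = 24*sin(x)/(4*cos(x) - 7)^2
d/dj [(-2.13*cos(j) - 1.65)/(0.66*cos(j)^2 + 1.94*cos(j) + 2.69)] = (-1.4058*cos(j)^2 - 2.178*cos(j) + 2.5287)*sin(j)/(0.4356*cos(j)^4 + 2.5608*cos(j)^3 + 7.3144*cos(j)^2 + 10.4372*cos(j) + 7.2361)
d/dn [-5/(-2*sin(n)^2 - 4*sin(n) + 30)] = -5*(sin(n) + 1)*cos(n)/(sin(n)^2 + 2*sin(n) - 15)^2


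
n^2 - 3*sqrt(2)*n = n*(n - 3*sqrt(2))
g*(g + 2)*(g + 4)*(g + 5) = g^4 + 11*g^3 + 38*g^2 + 40*g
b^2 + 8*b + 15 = (b + 3)*(b + 5)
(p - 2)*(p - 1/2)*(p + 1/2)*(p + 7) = p^4 + 5*p^3 - 57*p^2/4 - 5*p/4 + 7/2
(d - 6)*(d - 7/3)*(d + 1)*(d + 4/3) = d^4 - 6*d^3 - 37*d^2/9 + 194*d/9 + 56/3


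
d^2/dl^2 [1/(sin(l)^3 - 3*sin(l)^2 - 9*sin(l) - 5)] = 3*(-3*sin(l)^3 + 20*sin(l)^2 - 53*sin(l) + 44)/((sin(l) - 5)^3*(sin(l) + 1)^3)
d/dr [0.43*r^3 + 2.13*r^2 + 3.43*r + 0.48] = 1.29*r^2 + 4.26*r + 3.43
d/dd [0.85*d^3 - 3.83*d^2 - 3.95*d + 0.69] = 2.55*d^2 - 7.66*d - 3.95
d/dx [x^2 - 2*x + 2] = 2*x - 2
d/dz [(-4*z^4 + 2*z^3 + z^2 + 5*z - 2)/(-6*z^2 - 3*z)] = (16*z^5 + 8*z^4 - 4*z^3 + 9*z^2 - 8*z - 2)/(3*z^2*(4*z^2 + 4*z + 1))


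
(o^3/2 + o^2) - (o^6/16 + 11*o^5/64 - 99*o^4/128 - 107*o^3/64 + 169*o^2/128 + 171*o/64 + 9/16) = -o^6/16 - 11*o^5/64 + 99*o^4/128 + 139*o^3/64 - 41*o^2/128 - 171*o/64 - 9/16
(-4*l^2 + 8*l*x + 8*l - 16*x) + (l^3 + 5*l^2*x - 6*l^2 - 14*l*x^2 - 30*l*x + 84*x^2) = l^3 + 5*l^2*x - 10*l^2 - 14*l*x^2 - 22*l*x + 8*l + 84*x^2 - 16*x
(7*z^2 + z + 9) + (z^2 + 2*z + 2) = 8*z^2 + 3*z + 11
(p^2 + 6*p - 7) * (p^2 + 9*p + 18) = p^4 + 15*p^3 + 65*p^2 + 45*p - 126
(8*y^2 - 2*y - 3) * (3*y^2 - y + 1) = 24*y^4 - 14*y^3 + y^2 + y - 3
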